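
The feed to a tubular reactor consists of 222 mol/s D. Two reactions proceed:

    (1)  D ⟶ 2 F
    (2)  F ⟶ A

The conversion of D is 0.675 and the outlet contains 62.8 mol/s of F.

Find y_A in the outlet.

Conversion of D: D consumed = 1ξ₁ = 0.675 × 222 → ξ₁ = 149.9 mol/s.
F balance: n_F = 0 + 2ξ₁ − 1ξ₂ = 62.8 → ξ₂ = (2·149.9 − 62.8)/1 = 236.9 mol/s.
Outlet amounts (n = n₀ + Σ ν·ξ):
  D: 222 − 1(149.9) = 72.15
  F: 0 + 2(149.9) − 1(236.9) = 62.8
  A: 0 + 1(236.9) = 236.9
Total out = 371.9 mol/s; y_A = 236.9 / 371.9 = 0.6371.

0.637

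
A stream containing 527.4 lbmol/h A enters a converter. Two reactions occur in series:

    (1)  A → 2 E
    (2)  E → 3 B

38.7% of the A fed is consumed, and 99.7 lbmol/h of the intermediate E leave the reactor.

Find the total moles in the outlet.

1350 lbmol/h

Conversion of A: A consumed = 1ξ₁ = 0.387 × 527.4 → ξ₁ = 204.1 lbmol/h.
E balance: n_E = 0 + 2ξ₁ − 1ξ₂ = 99.7 → ξ₂ = (2·204.1 − 99.7)/1 = 308.5 lbmol/h.
Outlet amounts (n = n₀ + Σ ν·ξ):
  A: 527.4 − 1(204.1) = 323.3
  E: 0 + 2(204.1) − 1(308.5) = 99.7
  B: 0 + 3(308.5) = 925.5
Total out = 323.3 + 99.7 + 925.5 = 1349 lbmol/h.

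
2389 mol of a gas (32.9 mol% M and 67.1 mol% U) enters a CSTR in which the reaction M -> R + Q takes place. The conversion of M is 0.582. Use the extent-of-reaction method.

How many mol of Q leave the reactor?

M reacted = 0.582 × 786 = 457.4 mol; ν_M = −1, so ξ = 457.4/1 = 457.4 mol.
Outlet amounts (n = n₀ + ν ξ):
  M: 786 − 1(457.4) = 328.5
  R: 0 + 1(457.4) = 457.4
  Q: 0 + 1(457.4) = 457.4
  U: 1603 (inert)

457 mol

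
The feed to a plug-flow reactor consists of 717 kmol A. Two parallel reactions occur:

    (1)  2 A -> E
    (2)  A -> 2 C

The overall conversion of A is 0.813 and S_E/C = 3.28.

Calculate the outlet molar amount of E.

271 kmol

Conversion of A: A consumed = 0.813 × 717 = 582.9 kmol = 2ξ₁ + 1ξ₂.
Selectivity: 1ξ₁ / (2ξ₂) = 3.28 → ξ₁ = 6.56 ξ₂.
Substitute: (2·6.56 + 1) ξ₂ = 582.9 → ξ₂ = 41.28 kmol, ξ₁ = 270.8 kmol.
Outlet amounts (n = n₀ + Σ ν·ξ):
  A: 717 − 2(270.8) − 1(41.28) = 134.1
  E: 0 + 1(270.8) = 270.8
  C: 0 + 2(41.28) = 82.57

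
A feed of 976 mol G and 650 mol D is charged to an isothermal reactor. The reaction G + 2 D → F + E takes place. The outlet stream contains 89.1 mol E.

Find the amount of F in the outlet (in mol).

For E: n = n₀ + 1ξ → 89.1 = 0 + 1ξ, giving ξ = 89.1 mol.
Outlet amounts (n = n₀ + ν ξ):
  G: 976 − 1(89.1) = 886.9
  D: 650 − 2(89.1) = 471.8
  F: 0 + 1(89.1) = 89.1
  E: 0 + 1(89.1) = 89.1

89.1 mol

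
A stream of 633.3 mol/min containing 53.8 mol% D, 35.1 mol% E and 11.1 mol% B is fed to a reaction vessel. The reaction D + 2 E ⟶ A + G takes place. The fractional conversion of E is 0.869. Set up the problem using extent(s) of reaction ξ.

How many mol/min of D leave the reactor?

E reacted = 0.869 × 222.3 = 193.2 mol/min; ν_E = −2, so ξ = 193.2/2 = 96.58 mol/min.
Outlet amounts (n = n₀ + ν ξ):
  D: 340.7 − 1(96.58) = 244.1
  E: 222.3 − 2(96.58) = 29.12
  A: 0 + 1(96.58) = 96.58
  G: 0 + 1(96.58) = 96.58
  B: 70.3 (inert)

244 mol/min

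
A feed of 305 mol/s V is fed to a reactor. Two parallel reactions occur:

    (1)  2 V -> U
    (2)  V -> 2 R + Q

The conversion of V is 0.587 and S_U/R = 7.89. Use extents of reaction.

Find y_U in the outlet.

Conversion of V: V consumed = 0.587 × 305 = 179 mol/s = 2ξ₁ + 1ξ₂.
Selectivity: 1ξ₁ / (2ξ₂) = 7.89 → ξ₁ = 15.78 ξ₂.
Substitute: (2·15.78 + 1) ξ₂ = 179 → ξ₂ = 5.499 mol/s, ξ₁ = 86.77 mol/s.
Outlet amounts (n = n₀ + Σ ν·ξ):
  V: 305 − 2(86.77) − 1(5.499) = 126
  U: 0 + 1(86.77) = 86.77
  R: 0 + 2(5.499) = 11
  Q: 0 + 1(5.499) = 5.499
Total out = 229.2 mol/s; y_U = 86.77 / 229.2 = 0.3785.

0.379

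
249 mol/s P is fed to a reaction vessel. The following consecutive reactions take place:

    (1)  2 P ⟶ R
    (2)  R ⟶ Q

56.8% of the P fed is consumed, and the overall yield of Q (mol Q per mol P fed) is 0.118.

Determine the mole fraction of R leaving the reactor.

Conversion of P: P consumed = 2ξ₁ = 0.568 × 249 → ξ₁ = 70.72 mol/s.
Yield of Q: 1ξ₂ / 249 = 0.118 → ξ₂ = 29.38 mol/s.
Outlet amounts (n = n₀ + Σ ν·ξ):
  P: 249 − 2(70.72) = 107.6
  R: 0 + 1(70.72) − 1(29.38) = 41.33
  Q: 0 + 1(29.38) = 29.38
Total out = 178.3 mol/s; y_R = 41.33 / 178.3 = 0.2318.

0.232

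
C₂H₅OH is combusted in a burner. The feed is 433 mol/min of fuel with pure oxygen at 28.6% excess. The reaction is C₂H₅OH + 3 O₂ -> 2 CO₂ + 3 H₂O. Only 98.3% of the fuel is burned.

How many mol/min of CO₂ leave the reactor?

Stoichiometric O₂ = 3 × 433 = 1299 mol/min; O₂ fed = 1299 × 1.286 = 1671 mol/min.
Fuel reacted = 0.983 × 433 → ξ = 425.6 mol/min.
Outlet (n = n₀ + ν ξ):
  C₂H₅OH: 433 − 1(425.6) = 7.361
  O₂: 1671 − 3(425.6) = 393.6
  CO₂: 0 + 2(425.6) = 851.3
  H₂O: 0 + 3(425.6) = 1277

851 mol/min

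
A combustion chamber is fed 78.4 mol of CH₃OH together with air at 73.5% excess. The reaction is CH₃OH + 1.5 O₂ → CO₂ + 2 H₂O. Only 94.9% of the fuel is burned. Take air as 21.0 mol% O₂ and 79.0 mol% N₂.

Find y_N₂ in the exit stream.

Stoichiometric O₂ = 1.5 × 78.4 = 117.6 mol; O₂ fed = 117.6 × 1.735 = 204 mol.
N₂ fed = 204 × 79/21 = 767.6 mol.
Fuel reacted = 0.949 × 78.4 → ξ = 74.4 mol.
Outlet (n = n₀ + ν ξ):
  CH₃OH: 78.4 − 1(74.4) = 3.998
  O₂: 204 − 1.5(74.4) = 92.43
  N₂: 767.6 (inert)
  CO₂: 0 + 1(74.4) = 74.4
  H₂O: 0 + 2(74.4) = 148.8
Total out = 1087 mol; y_N₂ = 767.6 / 1087 = 0.706.

0.706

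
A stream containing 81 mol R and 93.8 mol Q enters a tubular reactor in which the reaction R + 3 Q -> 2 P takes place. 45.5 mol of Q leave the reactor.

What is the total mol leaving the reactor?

143 mol

For Q: n = n₀ − 3ξ → 45.5 = 93.8 − 3ξ, giving ξ = 16.1 mol.
Outlet amounts (n = n₀ + ν ξ):
  R: 81 − 1(16.1) = 64.9
  Q: 93.8 − 3(16.1) = 45.5
  P: 0 + 2(16.1) = 32.2
Total out = 64.9 + 45.5 + 32.2 = 142.6 mol.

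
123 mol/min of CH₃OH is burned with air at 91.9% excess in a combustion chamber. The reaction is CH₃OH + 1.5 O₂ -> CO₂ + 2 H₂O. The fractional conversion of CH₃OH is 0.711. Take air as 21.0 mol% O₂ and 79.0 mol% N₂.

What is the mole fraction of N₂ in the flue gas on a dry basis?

Stoichiometric O₂ = 1.5 × 123 = 184.5 mol/min; O₂ fed = 184.5 × 1.919 = 354.1 mol/min.
N₂ fed = 354.1 × 79/21 = 1332 mol/min.
Fuel reacted = 0.711 × 123 → ξ = 87.45 mol/min.
Outlet (n = n₀ + ν ξ):
  CH₃OH: 123 − 1(87.45) = 35.55
  O₂: 354.1 − 1.5(87.45) = 222.9
  N₂: 1332 (inert)
  CO₂: 0 + 1(87.45) = 87.45
  H₂O: 0 + 2(87.45) = 174.9
Dry total = 1678 mol/min; y_N₂ (dry) = 1332 / 1678 = 0.7939.

0.794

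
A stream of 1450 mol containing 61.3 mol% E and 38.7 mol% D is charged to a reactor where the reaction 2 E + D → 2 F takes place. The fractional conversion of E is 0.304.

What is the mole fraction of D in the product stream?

0.324

E reacted = 0.304 × 888.9 = 270.2 mol; ν_E = −2, so ξ = 270.2/2 = 135.1 mol.
Outlet amounts (n = n₀ + ν ξ):
  E: 888.9 − 2(135.1) = 618.6
  D: 561.2 − 1(135.1) = 426
  F: 0 + 2(135.1) = 270.2
Total out = 1315 mol; y_D = 426 / 1315 = 0.324.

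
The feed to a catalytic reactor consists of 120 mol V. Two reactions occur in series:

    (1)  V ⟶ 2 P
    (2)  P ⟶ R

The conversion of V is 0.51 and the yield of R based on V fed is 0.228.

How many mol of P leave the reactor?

95 mol

Conversion of V: V consumed = 1ξ₁ = 0.51 × 120 → ξ₁ = 61.2 mol.
Yield of R: 1ξ₂ / 120 = 0.228 → ξ₂ = 27.36 mol.
Outlet amounts (n = n₀ + Σ ν·ξ):
  V: 120 − 1(61.2) = 58.8
  P: 0 + 2(61.2) − 1(27.36) = 95.04
  R: 0 + 1(27.36) = 27.36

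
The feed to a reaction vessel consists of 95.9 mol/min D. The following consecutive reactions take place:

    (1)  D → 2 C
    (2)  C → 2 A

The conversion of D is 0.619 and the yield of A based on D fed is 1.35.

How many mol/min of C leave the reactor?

Conversion of D: D consumed = 1ξ₁ = 0.619 × 95.9 → ξ₁ = 59.36 mol/min.
Yield of A: 2ξ₂ / 95.9 = 1.35 → ξ₂ = 64.73 mol/min.
Outlet amounts (n = n₀ + Σ ν·ξ):
  D: 95.9 − 1(59.36) = 36.54
  C: 0 + 2(59.36) − 1(64.73) = 53.99
  A: 0 + 2(64.73) = 129.5

54 mol/min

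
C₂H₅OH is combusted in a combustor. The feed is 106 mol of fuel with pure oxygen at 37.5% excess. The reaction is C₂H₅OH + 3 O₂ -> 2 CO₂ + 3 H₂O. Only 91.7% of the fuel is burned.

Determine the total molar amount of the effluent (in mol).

640 mol

Stoichiometric O₂ = 3 × 106 = 318 mol; O₂ fed = 318 × 1.375 = 437.2 mol.
Fuel reacted = 0.917 × 106 → ξ = 97.2 mol.
Outlet (n = n₀ + ν ξ):
  C₂H₅OH: 106 − 1(97.2) = 8.798
  O₂: 437.2 − 3(97.2) = 145.6
  CO₂: 0 + 2(97.2) = 194.4
  H₂O: 0 + 3(97.2) = 291.6
Total out = 8.798 + 145.6 + 194.4 + 291.6 = 640.5 mol.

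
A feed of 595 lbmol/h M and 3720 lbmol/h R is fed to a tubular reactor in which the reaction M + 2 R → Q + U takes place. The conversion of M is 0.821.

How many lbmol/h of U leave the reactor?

M reacted = 0.821 × 595 = 488.5 lbmol/h; ν_M = −1, so ξ = 488.5/1 = 488.5 lbmol/h.
Outlet amounts (n = n₀ + ν ξ):
  M: 595 − 1(488.5) = 106.5
  R: 3720 − 2(488.5) = 2743
  Q: 0 + 1(488.5) = 488.5
  U: 0 + 1(488.5) = 488.5

488 lbmol/h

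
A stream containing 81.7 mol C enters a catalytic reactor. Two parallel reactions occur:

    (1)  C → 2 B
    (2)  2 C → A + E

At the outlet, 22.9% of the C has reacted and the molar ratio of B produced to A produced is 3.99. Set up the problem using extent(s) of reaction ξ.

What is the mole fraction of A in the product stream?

Conversion of C: C consumed = 0.229 × 81.7 = 18.71 mol = 1ξ₁ + 2ξ₂.
Selectivity: 2ξ₁ / (1ξ₂) = 3.99 → ξ₁ = 1.995 ξ₂.
Substitute: (1·1.995 + 2) ξ₂ = 18.71 → ξ₂ = 4.683 mol, ξ₁ = 9.343 mol.
Outlet amounts (n = n₀ + Σ ν·ξ):
  C: 81.7 − 1(9.343) − 2(4.683) = 62.99
  B: 0 + 2(9.343) = 18.69
  A: 0 + 1(4.683) = 4.683
  E: 0 + 1(4.683) = 4.683
Total out = 91.04 mol; y_A = 4.683 / 91.04 = 0.05144.

0.0514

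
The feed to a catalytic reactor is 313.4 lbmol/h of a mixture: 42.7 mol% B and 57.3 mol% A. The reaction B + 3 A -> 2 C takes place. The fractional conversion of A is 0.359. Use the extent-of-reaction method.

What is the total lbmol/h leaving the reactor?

A reacted = 0.359 × 179.6 = 64.47 lbmol/h; ν_A = −3, so ξ = 64.47/3 = 21.49 lbmol/h.
Outlet amounts (n = n₀ + ν ξ):
  B: 133.8 − 1(21.49) = 112.3
  A: 179.6 − 3(21.49) = 115.1
  C: 0 + 2(21.49) = 42.98
Total out = 112.3 + 115.1 + 42.98 = 270.4 lbmol/h.

270 lbmol/h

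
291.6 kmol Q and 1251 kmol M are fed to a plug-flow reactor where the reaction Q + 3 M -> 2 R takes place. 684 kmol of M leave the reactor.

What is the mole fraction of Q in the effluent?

0.0881

For M: n = n₀ − 3ξ → 684 = 1251 − 3ξ, giving ξ = 189 kmol.
Outlet amounts (n = n₀ + ν ξ):
  Q: 291.6 − 1(189) = 102.6
  M: 1251 − 3(189) = 684
  R: 0 + 2(189) = 378
Total out = 1165 kmol; y_Q = 102.6 / 1165 = 0.0881.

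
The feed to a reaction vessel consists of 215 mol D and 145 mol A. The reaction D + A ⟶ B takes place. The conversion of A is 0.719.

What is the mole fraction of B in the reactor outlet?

A reacted = 0.719 × 145 = 104.3 mol; ν_A = −1, so ξ = 104.3/1 = 104.3 mol.
Outlet amounts (n = n₀ + ν ξ):
  D: 215 − 1(104.3) = 110.7
  A: 145 − 1(104.3) = 40.75
  B: 0 + 1(104.3) = 104.3
Total out = 255.7 mol; y_B = 104.3 / 255.7 = 0.4077.

0.408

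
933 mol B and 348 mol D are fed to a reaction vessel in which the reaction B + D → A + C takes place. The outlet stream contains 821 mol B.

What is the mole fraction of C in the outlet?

0.0874

For B: n = n₀ − 1ξ → 821 = 933 − 1ξ, giving ξ = 112 mol.
Outlet amounts (n = n₀ + ν ξ):
  B: 933 − 1(112) = 821
  D: 348 − 1(112) = 236
  A: 0 + 1(112) = 112
  C: 0 + 1(112) = 112
Total out = 1281 mol; y_C = 112 / 1281 = 0.08743.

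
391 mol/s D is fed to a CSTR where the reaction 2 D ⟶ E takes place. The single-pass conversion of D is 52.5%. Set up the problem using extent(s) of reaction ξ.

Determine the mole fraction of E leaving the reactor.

0.356

D reacted = 0.525 × 391 = 205.3 mol/s; ν_D = −2, so ξ = 205.3/2 = 102.6 mol/s.
Outlet amounts (n = n₀ + ν ξ):
  D: 391 − 2(102.6) = 185.7
  E: 0 + 1(102.6) = 102.6
Total out = 288.4 mol/s; y_E = 102.6 / 288.4 = 0.3559.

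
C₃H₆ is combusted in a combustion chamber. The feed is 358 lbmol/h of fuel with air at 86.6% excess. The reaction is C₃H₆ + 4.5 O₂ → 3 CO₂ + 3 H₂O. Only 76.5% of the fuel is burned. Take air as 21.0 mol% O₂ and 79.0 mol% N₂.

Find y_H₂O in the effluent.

Stoichiometric O₂ = 4.5 × 358 = 1611 lbmol/h; O₂ fed = 1611 × 1.866 = 3006 lbmol/h.
N₂ fed = 3006 × 79/21 = 11310 lbmol/h.
Fuel reacted = 0.765 × 358 → ξ = 273.9 lbmol/h.
Outlet (n = n₀ + ν ξ):
  C₃H₆: 358 − 1(273.9) = 84.13
  O₂: 3006 − 4.5(273.9) = 1774
  N₂: 11310 (inert)
  CO₂: 0 + 3(273.9) = 821.6
  H₂O: 0 + 3(273.9) = 821.6
Total out = 14810 lbmol/h; y_H₂O = 821.6 / 14810 = 0.05548.

0.0555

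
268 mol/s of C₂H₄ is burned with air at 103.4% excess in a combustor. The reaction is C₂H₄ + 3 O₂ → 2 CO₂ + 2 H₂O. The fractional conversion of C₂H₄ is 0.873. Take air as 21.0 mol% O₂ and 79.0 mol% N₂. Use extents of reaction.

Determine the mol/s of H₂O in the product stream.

468 mol/s

Stoichiometric O₂ = 3 × 268 = 804 mol/s; O₂ fed = 804 × 2.034 = 1635 mol/s.
N₂ fed = 1635 × 79/21 = 6152 mol/s.
Fuel reacted = 0.873 × 268 → ξ = 234 mol/s.
Outlet (n = n₀ + ν ξ):
  C₂H₄: 268 − 1(234) = 34.04
  O₂: 1635 − 3(234) = 933.4
  N₂: 6152 (inert)
  CO₂: 0 + 2(234) = 467.9
  H₂O: 0 + 2(234) = 467.9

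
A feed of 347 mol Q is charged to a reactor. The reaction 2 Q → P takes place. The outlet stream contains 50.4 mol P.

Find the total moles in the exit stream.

For P: n = n₀ + 1ξ → 50.4 = 0 + 1ξ, giving ξ = 50.4 mol.
Outlet amounts (n = n₀ + ν ξ):
  Q: 347 − 2(50.4) = 246.2
  P: 0 + 1(50.4) = 50.4
Total out = 246.2 + 50.4 = 296.6 mol.

297 mol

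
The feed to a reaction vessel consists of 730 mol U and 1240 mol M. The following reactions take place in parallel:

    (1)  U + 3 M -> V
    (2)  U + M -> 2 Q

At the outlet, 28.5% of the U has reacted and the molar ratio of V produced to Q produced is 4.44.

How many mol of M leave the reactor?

658 mol

Conversion of U: U consumed = 0.285 × 730 = 208 mol = 1ξ₁ + 1ξ₂.
Selectivity: 1ξ₁ / (2ξ₂) = 4.44 → ξ₁ = 8.88 ξ₂.
Substitute: (1·8.88 + 1) ξ₂ = 208 → ξ₂ = 21.06 mol, ξ₁ = 187 mol.
Outlet amounts (n = n₀ + Σ ν·ξ):
  U: 730 − 1(187) − 1(21.06) = 522
  M: 1240 − 3(187) − 1(21.06) = 658
  V: 0 + 1(187) = 187
  Q: 0 + 2(21.06) = 42.12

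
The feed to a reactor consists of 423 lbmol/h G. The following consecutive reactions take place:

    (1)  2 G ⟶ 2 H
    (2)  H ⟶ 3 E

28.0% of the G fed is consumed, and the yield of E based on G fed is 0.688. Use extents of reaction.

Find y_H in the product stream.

0.0347

Conversion of G: G consumed = 2ξ₁ = 0.28 × 423 → ξ₁ = 59.22 lbmol/h.
Yield of E: 3ξ₂ / 423 = 0.688 → ξ₂ = 97.01 lbmol/h.
Outlet amounts (n = n₀ + Σ ν·ξ):
  G: 423 − 2(59.22) = 304.6
  H: 0 + 2(59.22) − 1(97.01) = 21.43
  E: 0 + 3(97.01) = 291
Total out = 617 lbmol/h; y_H = 21.43 / 617 = 0.03473.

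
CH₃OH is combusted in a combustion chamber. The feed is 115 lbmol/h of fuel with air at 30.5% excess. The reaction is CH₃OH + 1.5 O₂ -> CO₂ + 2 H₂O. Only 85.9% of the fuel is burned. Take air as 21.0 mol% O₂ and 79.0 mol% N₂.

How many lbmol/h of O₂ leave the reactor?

Stoichiometric O₂ = 1.5 × 115 = 172.5 lbmol/h; O₂ fed = 172.5 × 1.305 = 225.1 lbmol/h.
N₂ fed = 225.1 × 79/21 = 846.9 lbmol/h.
Fuel reacted = 0.859 × 115 → ξ = 98.78 lbmol/h.
Outlet (n = n₀ + ν ξ):
  CH₃OH: 115 − 1(98.78) = 16.22
  O₂: 225.1 − 1.5(98.78) = 76.93
  N₂: 846.9 (inert)
  CO₂: 0 + 1(98.78) = 98.78
  H₂O: 0 + 2(98.78) = 197.6

76.9 lbmol/h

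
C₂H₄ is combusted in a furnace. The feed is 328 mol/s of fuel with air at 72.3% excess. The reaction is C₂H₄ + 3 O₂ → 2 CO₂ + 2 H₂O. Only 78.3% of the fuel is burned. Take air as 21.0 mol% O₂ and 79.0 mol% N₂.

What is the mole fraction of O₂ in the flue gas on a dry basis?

0.117

Stoichiometric O₂ = 3 × 328 = 984 mol/s; O₂ fed = 984 × 1.723 = 1695 mol/s.
N₂ fed = 1695 × 79/21 = 6378 mol/s.
Fuel reacted = 0.783 × 328 → ξ = 256.8 mol/s.
Outlet (n = n₀ + ν ξ):
  C₂H₄: 328 − 1(256.8) = 71.18
  O₂: 1695 − 3(256.8) = 925
  N₂: 6378 (inert)
  CO₂: 0 + 2(256.8) = 513.6
  H₂O: 0 + 2(256.8) = 513.6
Dry total = 7888 mol/s; y_O₂ (dry) = 925 / 7888 = 0.1173.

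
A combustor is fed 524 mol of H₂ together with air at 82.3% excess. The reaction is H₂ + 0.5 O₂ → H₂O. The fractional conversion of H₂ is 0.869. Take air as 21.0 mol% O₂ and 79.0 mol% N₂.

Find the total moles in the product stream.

2570 mol

Stoichiometric O₂ = 0.5 × 524 = 262 mol; O₂ fed = 262 × 1.823 = 477.6 mol.
N₂ fed = 477.6 × 79/21 = 1797 mol.
Fuel reacted = 0.869 × 524 → ξ = 455.4 mol.
Outlet (n = n₀ + ν ξ):
  H₂: 524 − 1(455.4) = 68.64
  O₂: 477.6 − 0.5(455.4) = 249.9
  N₂: 1797 (inert)
  H₂O: 0 + 1(455.4) = 455.4
Total out = 68.64 + 249.9 + 1797 + 455.4 = 2571 mol.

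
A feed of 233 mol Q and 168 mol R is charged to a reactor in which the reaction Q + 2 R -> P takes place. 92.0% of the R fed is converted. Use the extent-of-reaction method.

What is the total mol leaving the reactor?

246 mol

R reacted = 0.92 × 168 = 154.6 mol; ν_R = −2, so ξ = 154.6/2 = 77.28 mol.
Outlet amounts (n = n₀ + ν ξ):
  Q: 233 − 1(77.28) = 155.7
  R: 168 − 2(77.28) = 13.44
  P: 0 + 1(77.28) = 77.28
Total out = 155.7 + 13.44 + 77.28 = 246.4 mol.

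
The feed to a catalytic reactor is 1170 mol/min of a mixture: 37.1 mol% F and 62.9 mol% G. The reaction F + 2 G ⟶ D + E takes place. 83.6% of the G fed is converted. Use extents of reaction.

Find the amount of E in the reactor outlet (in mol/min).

G reacted = 0.836 × 735.9 = 615.2 mol/min; ν_G = −2, so ξ = 615.2/2 = 307.6 mol/min.
Outlet amounts (n = n₀ + ν ξ):
  F: 434.1 − 1(307.6) = 126.5
  G: 735.9 − 2(307.6) = 120.7
  D: 0 + 1(307.6) = 307.6
  E: 0 + 1(307.6) = 307.6

308 mol/min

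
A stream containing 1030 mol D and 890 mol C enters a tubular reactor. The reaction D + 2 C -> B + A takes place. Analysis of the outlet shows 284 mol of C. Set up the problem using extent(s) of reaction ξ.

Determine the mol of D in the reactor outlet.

727 mol

For C: n = n₀ − 2ξ → 284 = 890 − 2ξ, giving ξ = 303 mol.
Outlet amounts (n = n₀ + ν ξ):
  D: 1030 − 1(303) = 727
  C: 890 − 2(303) = 284
  B: 0 + 1(303) = 303
  A: 0 + 1(303) = 303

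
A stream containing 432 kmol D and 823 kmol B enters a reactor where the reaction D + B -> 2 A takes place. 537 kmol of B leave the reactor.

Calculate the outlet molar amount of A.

572 kmol

For B: n = n₀ − 1ξ → 537 = 823 − 1ξ, giving ξ = 286 kmol.
Outlet amounts (n = n₀ + ν ξ):
  D: 432 − 1(286) = 146
  B: 823 − 1(286) = 537
  A: 0 + 2(286) = 572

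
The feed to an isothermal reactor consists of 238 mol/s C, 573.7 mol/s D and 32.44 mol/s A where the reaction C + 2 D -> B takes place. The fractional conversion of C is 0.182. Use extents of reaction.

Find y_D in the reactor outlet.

0.643

C reacted = 0.182 × 238 = 43.32 mol/s; ν_C = −1, so ξ = 43.32/1 = 43.32 mol/s.
Outlet amounts (n = n₀ + ν ξ):
  C: 238 − 1(43.32) = 194.7
  D: 573.7 − 2(43.32) = 487.1
  B: 0 + 1(43.32) = 43.32
  A: 32.44 (inert)
Total out = 757.5 mol/s; y_D = 487.1 / 757.5 = 0.643.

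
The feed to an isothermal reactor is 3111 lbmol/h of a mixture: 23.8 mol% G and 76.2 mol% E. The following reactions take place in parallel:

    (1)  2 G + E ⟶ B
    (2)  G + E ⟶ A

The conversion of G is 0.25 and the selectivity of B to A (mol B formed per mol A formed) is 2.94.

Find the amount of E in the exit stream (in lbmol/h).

Conversion of G: G consumed = 0.25 × 740.4 = 185.1 lbmol/h = 2ξ₁ + 1ξ₂.
Selectivity: 1ξ₁ / (1ξ₂) = 2.94 → ξ₁ = 2.94 ξ₂.
Substitute: (2·2.94 + 1) ξ₂ = 185.1 → ξ₂ = 26.9 lbmol/h, ξ₁ = 79.1 lbmol/h.
Outlet amounts (n = n₀ + Σ ν·ξ):
  G: 740.4 − 2(79.1) − 1(26.9) = 555.3
  E: 2371 − 1(79.1) − 1(26.9) = 2265
  B: 0 + 1(79.1) = 79.1
  A: 0 + 1(26.9) = 26.9

2260 lbmol/h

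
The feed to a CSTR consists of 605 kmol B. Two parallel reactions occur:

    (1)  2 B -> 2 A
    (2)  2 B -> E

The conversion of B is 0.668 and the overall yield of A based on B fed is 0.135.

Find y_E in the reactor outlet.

0.363

Yield of A: 2ξ₁ / 605 = 0.135 → ξ₁ = 40.84 kmol.
Conversion of B: 2ξ₁ + 2ξ₂ = 0.668 × 605 = 404.1 → ξ₂ = 161.2 kmol.
Outlet amounts (n = n₀ + Σ ν·ξ):
  B: 605 − 2(40.84) − 2(161.2) = 200.9
  A: 0 + 2(40.84) = 81.68
  E: 0 + 1(161.2) = 161.2
Total out = 443.8 kmol; y_E = 161.2 / 443.8 = 0.3633.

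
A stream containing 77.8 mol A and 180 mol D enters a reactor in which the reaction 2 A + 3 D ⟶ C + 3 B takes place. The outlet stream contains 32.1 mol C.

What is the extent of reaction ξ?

For C: n = n₀ + 1ξ → 32.1 = 0 + 1ξ, giving ξ = 32.1 mol.
Outlet amounts (n = n₀ + ν ξ):
  A: 77.8 − 2(32.1) = 13.6
  D: 180 − 3(32.1) = 83.7
  C: 0 + 1(32.1) = 32.1
  B: 0 + 3(32.1) = 96.3

ξ = 32.1 mol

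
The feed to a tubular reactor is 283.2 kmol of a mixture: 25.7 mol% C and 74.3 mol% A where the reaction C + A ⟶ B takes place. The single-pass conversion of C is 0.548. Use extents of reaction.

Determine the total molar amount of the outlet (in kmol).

C reacted = 0.548 × 72.78 = 39.88 kmol; ν_C = −1, so ξ = 39.88/1 = 39.88 kmol.
Outlet amounts (n = n₀ + ν ξ):
  C: 72.78 − 1(39.88) = 32.9
  A: 210.4 − 1(39.88) = 170.5
  B: 0 + 1(39.88) = 39.88
Total out = 32.9 + 170.5 + 39.88 = 243.3 kmol.

243 kmol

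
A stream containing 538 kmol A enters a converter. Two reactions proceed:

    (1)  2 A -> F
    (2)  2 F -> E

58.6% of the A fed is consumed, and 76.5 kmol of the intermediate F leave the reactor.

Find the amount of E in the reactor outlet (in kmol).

Conversion of A: A consumed = 2ξ₁ = 0.586 × 538 → ξ₁ = 157.6 kmol.
F balance: n_F = 0 + 1ξ₁ − 2ξ₂ = 76.5 → ξ₂ = (1·157.6 − 76.5)/2 = 40.57 kmol.
Outlet amounts (n = n₀ + Σ ν·ξ):
  A: 538 − 2(157.6) = 222.7
  F: 0 + 1(157.6) − 2(40.57) = 76.5
  E: 0 + 1(40.57) = 40.57

40.6 kmol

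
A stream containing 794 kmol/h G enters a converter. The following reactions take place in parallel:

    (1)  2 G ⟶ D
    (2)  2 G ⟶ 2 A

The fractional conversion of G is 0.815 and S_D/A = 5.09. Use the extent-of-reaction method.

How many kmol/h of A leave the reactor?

Conversion of G: G consumed = 0.815 × 794 = 647.1 kmol/h = 2ξ₁ + 2ξ₂.
Selectivity: 1ξ₁ / (2ξ₂) = 5.09 → ξ₁ = 10.18 ξ₂.
Substitute: (2·10.18 + 2) ξ₂ = 647.1 → ξ₂ = 28.94 kmol/h, ξ₁ = 294.6 kmol/h.
Outlet amounts (n = n₀ + Σ ν·ξ):
  G: 794 − 2(294.6) − 2(28.94) = 146.9
  D: 0 + 1(294.6) = 294.6
  A: 0 + 2(28.94) = 57.88

57.9 kmol/h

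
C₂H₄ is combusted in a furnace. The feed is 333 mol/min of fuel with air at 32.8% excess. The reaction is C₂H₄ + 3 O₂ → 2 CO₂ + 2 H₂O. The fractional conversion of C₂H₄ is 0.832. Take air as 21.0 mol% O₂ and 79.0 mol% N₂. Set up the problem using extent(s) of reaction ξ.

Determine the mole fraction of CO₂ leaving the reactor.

0.0833

Stoichiometric O₂ = 3 × 333 = 999 mol/min; O₂ fed = 999 × 1.328 = 1327 mol/min.
N₂ fed = 1327 × 79/21 = 4991 mol/min.
Fuel reacted = 0.832 × 333 → ξ = 277.1 mol/min.
Outlet (n = n₀ + ν ξ):
  C₂H₄: 333 − 1(277.1) = 55.94
  O₂: 1327 − 3(277.1) = 495.5
  N₂: 4991 (inert)
  CO₂: 0 + 2(277.1) = 554.1
  H₂O: 0 + 2(277.1) = 554.1
Total out = 6650 mol/min; y_CO₂ = 554.1 / 6650 = 0.08332.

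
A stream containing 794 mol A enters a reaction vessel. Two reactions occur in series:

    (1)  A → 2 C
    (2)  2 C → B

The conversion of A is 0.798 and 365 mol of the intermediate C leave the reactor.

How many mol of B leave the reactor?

451 mol

Conversion of A: A consumed = 1ξ₁ = 0.798 × 794 → ξ₁ = 633.6 mol.
C balance: n_C = 0 + 2ξ₁ − 2ξ₂ = 365 → ξ₂ = (2·633.6 − 365)/2 = 451.1 mol.
Outlet amounts (n = n₀ + Σ ν·ξ):
  A: 794 − 1(633.6) = 160.4
  C: 0 + 2(633.6) − 2(451.1) = 365
  B: 0 + 1(451.1) = 451.1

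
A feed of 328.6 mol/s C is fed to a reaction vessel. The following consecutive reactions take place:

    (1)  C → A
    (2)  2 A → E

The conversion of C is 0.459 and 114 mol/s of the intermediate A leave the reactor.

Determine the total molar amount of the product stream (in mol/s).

Conversion of C: C consumed = 1ξ₁ = 0.459 × 328.6 → ξ₁ = 150.8 mol/s.
A balance: n_A = 0 + 1ξ₁ − 2ξ₂ = 114 → ξ₂ = (1·150.8 − 114)/2 = 18.41 mol/s.
Outlet amounts (n = n₀ + Σ ν·ξ):
  C: 328.6 − 1(150.8) = 177.8
  A: 0 + 1(150.8) − 2(18.41) = 114
  E: 0 + 1(18.41) = 18.41
Total out = 177.8 + 114 + 18.41 = 310.2 mol/s.

310 mol/s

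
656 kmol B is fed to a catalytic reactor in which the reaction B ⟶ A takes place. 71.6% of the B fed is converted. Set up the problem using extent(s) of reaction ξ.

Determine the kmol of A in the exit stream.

470 kmol

B reacted = 0.716 × 656 = 469.7 kmol; ν_B = −1, so ξ = 469.7/1 = 469.7 kmol.
Outlet amounts (n = n₀ + ν ξ):
  B: 656 − 1(469.7) = 186.3
  A: 0 + 1(469.7) = 469.7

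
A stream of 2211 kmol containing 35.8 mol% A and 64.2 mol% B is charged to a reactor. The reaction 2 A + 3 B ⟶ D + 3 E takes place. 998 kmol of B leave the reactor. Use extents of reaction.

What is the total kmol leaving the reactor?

For B: n = n₀ − 3ξ → 998 = 1419 − 3ξ, giving ξ = 140.5 kmol.
Outlet amounts (n = n₀ + ν ξ):
  A: 791.5 − 2(140.5) = 510.6
  B: 1419 − 3(140.5) = 998
  D: 0 + 1(140.5) = 140.5
  E: 0 + 3(140.5) = 421.5
Total out = 510.6 + 998 + 140.5 + 421.5 = 2071 kmol.

2070 kmol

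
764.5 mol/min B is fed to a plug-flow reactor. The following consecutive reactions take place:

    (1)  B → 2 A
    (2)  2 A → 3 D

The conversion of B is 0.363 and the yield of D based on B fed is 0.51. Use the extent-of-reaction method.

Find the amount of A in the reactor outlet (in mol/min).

295 mol/min

Conversion of B: B consumed = 1ξ₁ = 0.363 × 764.5 → ξ₁ = 277.5 mol/min.
Yield of D: 3ξ₂ / 764.5 = 0.51 → ξ₂ = 130 mol/min.
Outlet amounts (n = n₀ + Σ ν·ξ):
  B: 764.5 − 1(277.5) = 487
  A: 0 + 2(277.5) − 2(130) = 295.1
  D: 0 + 3(130) = 389.9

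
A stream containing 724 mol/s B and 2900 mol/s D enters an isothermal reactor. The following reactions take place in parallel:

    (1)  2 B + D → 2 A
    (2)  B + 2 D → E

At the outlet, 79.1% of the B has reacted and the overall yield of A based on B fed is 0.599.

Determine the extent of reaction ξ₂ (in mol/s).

ξ₂ = 139 mol/s

Yield of A: 2ξ₁ / 724 = 0.599 → ξ₁ = 216.8 mol/s.
Conversion of B: 2ξ₁ + 1ξ₂ = 0.791 × 724 = 572.7 → ξ₂ = 139 mol/s.
Outlet amounts (n = n₀ + Σ ν·ξ):
  B: 724 − 2(216.8) − 1(139) = 151.3
  D: 2900 − 1(216.8) − 2(139) = 2405
  A: 0 + 2(216.8) = 433.7
  E: 0 + 1(139) = 139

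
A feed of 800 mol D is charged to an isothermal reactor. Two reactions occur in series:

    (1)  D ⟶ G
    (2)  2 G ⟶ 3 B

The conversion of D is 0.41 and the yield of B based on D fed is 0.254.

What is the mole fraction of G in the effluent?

0.222

Conversion of D: D consumed = 1ξ₁ = 0.41 × 800 → ξ₁ = 328 mol.
Yield of B: 3ξ₂ / 800 = 0.254 → ξ₂ = 67.73 mol.
Outlet amounts (n = n₀ + Σ ν·ξ):
  D: 800 − 1(328) = 472
  G: 0 + 1(328) − 2(67.73) = 192.5
  B: 0 + 3(67.73) = 203.2
Total out = 867.7 mol; y_G = 192.5 / 867.7 = 0.2219.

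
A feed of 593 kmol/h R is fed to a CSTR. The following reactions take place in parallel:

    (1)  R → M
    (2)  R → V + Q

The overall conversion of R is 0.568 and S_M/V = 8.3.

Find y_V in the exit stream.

0.0576

Conversion of R: R consumed = 0.568 × 593 = 336.8 kmol/h = 1ξ₁ + 1ξ₂.
Selectivity: 1ξ₁ / (1ξ₂) = 8.3 → ξ₁ = 8.3 ξ₂.
Substitute: (1·8.3 + 1) ξ₂ = 336.8 → ξ₂ = 36.22 kmol/h, ξ₁ = 300.6 kmol/h.
Outlet amounts (n = n₀ + Σ ν·ξ):
  R: 593 − 1(300.6) − 1(36.22) = 256.2
  M: 0 + 1(300.6) = 300.6
  V: 0 + 1(36.22) = 36.22
  Q: 0 + 1(36.22) = 36.22
Total out = 629.2 kmol/h; y_V = 36.22 / 629.2 = 0.05756.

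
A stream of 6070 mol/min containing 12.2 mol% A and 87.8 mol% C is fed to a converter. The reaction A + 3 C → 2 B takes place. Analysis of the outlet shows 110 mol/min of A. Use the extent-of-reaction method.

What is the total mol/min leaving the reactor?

For A: n = n₀ − 1ξ → 110 = 740.5 − 1ξ, giving ξ = 630.5 mol/min.
Outlet amounts (n = n₀ + ν ξ):
  A: 740.5 − 1(630.5) = 110
  C: 5329 − 3(630.5) = 3438
  B: 0 + 2(630.5) = 1261
Total out = 110 + 3438 + 1261 = 4809 mol/min.

4810 mol/min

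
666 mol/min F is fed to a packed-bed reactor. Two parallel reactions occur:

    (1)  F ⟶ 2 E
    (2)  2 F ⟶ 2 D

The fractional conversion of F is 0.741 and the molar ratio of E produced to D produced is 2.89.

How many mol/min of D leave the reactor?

202 mol/min

Conversion of F: F consumed = 0.741 × 666 = 493.5 mol/min = 1ξ₁ + 2ξ₂.
Selectivity: 2ξ₁ / (2ξ₂) = 2.89 → ξ₁ = 2.89 ξ₂.
Substitute: (1·2.89 + 2) ξ₂ = 493.5 → ξ₂ = 100.9 mol/min, ξ₁ = 291.7 mol/min.
Outlet amounts (n = n₀ + Σ ν·ξ):
  F: 666 − 1(291.7) − 2(100.9) = 172.5
  E: 0 + 2(291.7) = 583.3
  D: 0 + 2(100.9) = 201.8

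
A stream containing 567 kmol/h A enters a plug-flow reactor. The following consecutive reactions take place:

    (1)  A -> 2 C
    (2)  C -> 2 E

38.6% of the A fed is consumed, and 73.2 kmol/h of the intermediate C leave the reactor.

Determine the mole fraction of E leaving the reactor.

0.634

Conversion of A: A consumed = 1ξ₁ = 0.386 × 567 → ξ₁ = 218.9 kmol/h.
C balance: n_C = 0 + 2ξ₁ − 1ξ₂ = 73.2 → ξ₂ = (2·218.9 − 73.2)/1 = 364.5 kmol/h.
Outlet amounts (n = n₀ + Σ ν·ξ):
  A: 567 − 1(218.9) = 348.1
  C: 0 + 2(218.9) − 1(364.5) = 73.2
  E: 0 + 2(364.5) = 729
Total out = 1150 kmol/h; y_E = 729 / 1150 = 0.6337.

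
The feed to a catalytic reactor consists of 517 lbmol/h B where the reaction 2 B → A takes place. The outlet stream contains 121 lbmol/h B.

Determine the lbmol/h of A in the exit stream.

198 lbmol/h

For B: n = n₀ − 2ξ → 121 = 517 − 2ξ, giving ξ = 198 lbmol/h.
Outlet amounts (n = n₀ + ν ξ):
  B: 517 − 2(198) = 121
  A: 0 + 1(198) = 198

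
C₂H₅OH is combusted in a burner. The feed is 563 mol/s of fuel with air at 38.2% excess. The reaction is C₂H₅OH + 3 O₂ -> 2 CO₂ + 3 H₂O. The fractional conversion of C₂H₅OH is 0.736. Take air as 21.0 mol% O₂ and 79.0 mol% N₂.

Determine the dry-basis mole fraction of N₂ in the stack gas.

Stoichiometric O₂ = 3 × 563 = 1689 mol/s; O₂ fed = 1689 × 1.382 = 2334 mol/s.
N₂ fed = 2334 × 79/21 = 8781 mol/s.
Fuel reacted = 0.736 × 563 → ξ = 414.4 mol/s.
Outlet (n = n₀ + ν ξ):
  C₂H₅OH: 563 − 1(414.4) = 148.6
  O₂: 2334 − 3(414.4) = 1091
  N₂: 8781 (inert)
  CO₂: 0 + 2(414.4) = 828.7
  H₂O: 0 + 3(414.4) = 1243
Dry total = 10850 mol/s; y_N₂ (dry) = 8781 / 10850 = 0.8093.

0.809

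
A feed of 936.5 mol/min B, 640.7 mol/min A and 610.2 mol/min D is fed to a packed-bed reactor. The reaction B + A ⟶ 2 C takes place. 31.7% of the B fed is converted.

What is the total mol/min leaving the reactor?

B reacted = 0.317 × 936.5 = 296.9 mol/min; ν_B = −1, so ξ = 296.9/1 = 296.9 mol/min.
Outlet amounts (n = n₀ + ν ξ):
  B: 936.5 − 1(296.9) = 639.6
  A: 640.7 − 1(296.9) = 343.8
  C: 0 + 2(296.9) = 593.7
  D: 610.2 (inert)
Total out = 639.6 + 343.8 + 593.7 + 610.2 = 2187 mol/min.

2190 mol/min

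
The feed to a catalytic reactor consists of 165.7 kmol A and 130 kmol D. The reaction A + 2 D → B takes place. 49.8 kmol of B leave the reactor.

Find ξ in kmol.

ξ = 49.8 kmol

For B: n = n₀ + 1ξ → 49.8 = 0 + 1ξ, giving ξ = 49.8 kmol.
Outlet amounts (n = n₀ + ν ξ):
  A: 165.7 − 1(49.8) = 115.9
  D: 130 − 2(49.8) = 30.4
  B: 0 + 1(49.8) = 49.8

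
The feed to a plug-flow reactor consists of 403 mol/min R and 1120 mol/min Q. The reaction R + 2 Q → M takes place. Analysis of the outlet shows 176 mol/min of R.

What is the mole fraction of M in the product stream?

For R: n = n₀ − 1ξ → 176 = 403 − 1ξ, giving ξ = 227 mol/min.
Outlet amounts (n = n₀ + ν ξ):
  R: 403 − 1(227) = 176
  Q: 1120 − 2(227) = 666
  M: 0 + 1(227) = 227
Total out = 1069 mol/min; y_M = 227 / 1069 = 0.2123.

0.212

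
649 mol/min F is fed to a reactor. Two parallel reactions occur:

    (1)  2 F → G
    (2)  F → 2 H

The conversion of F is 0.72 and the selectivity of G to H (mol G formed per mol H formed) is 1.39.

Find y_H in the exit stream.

Conversion of F: F consumed = 0.72 × 649 = 467.3 mol/min = 2ξ₁ + 1ξ₂.
Selectivity: 1ξ₁ / (2ξ₂) = 1.39 → ξ₁ = 2.78 ξ₂.
Substitute: (2·2.78 + 1) ξ₂ = 467.3 → ξ₂ = 71.23 mol/min, ξ₁ = 198 mol/min.
Outlet amounts (n = n₀ + Σ ν·ξ):
  F: 649 − 2(198) − 1(71.23) = 181.7
  G: 0 + 1(198) = 198
  H: 0 + 2(71.23) = 142.5
Total out = 522.2 mol/min; y_H = 142.5 / 522.2 = 0.2728.

0.273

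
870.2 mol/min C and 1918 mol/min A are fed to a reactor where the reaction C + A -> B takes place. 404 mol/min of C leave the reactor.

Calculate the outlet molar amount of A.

For C: n = n₀ − 1ξ → 404 = 870.2 − 1ξ, giving ξ = 466.2 mol/min.
Outlet amounts (n = n₀ + ν ξ):
  C: 870.2 − 1(466.2) = 404
  A: 1918 − 1(466.2) = 1452
  B: 0 + 1(466.2) = 466.2

1450 mol/min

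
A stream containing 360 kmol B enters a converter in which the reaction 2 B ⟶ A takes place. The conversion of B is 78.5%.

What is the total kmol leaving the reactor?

B reacted = 0.785 × 360 = 282.6 kmol; ν_B = −2, so ξ = 282.6/2 = 141.3 kmol.
Outlet amounts (n = n₀ + ν ξ):
  B: 360 − 2(141.3) = 77.4
  A: 0 + 1(141.3) = 141.3
Total out = 77.4 + 141.3 = 218.7 kmol.

219 kmol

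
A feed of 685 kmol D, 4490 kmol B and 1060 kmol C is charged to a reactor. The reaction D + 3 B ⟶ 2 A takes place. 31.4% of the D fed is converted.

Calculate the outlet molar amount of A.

D reacted = 0.314 × 685 = 215.1 kmol; ν_D = −1, so ξ = 215.1/1 = 215.1 kmol.
Outlet amounts (n = n₀ + ν ξ):
  D: 685 − 1(215.1) = 469.9
  B: 4490 − 3(215.1) = 3845
  A: 0 + 2(215.1) = 430.2
  C: 1060 (inert)

430 kmol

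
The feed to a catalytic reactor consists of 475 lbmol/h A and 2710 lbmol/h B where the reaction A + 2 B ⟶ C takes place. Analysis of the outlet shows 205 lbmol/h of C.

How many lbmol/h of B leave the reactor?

2300 lbmol/h

For C: n = n₀ + 1ξ → 205 = 0 + 1ξ, giving ξ = 205 lbmol/h.
Outlet amounts (n = n₀ + ν ξ):
  A: 475 − 1(205) = 270
  B: 2710 − 2(205) = 2300
  C: 0 + 1(205) = 205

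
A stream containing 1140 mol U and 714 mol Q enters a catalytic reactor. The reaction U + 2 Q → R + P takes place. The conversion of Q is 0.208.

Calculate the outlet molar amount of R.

Q reacted = 0.208 × 714 = 148.5 mol; ν_Q = −2, so ξ = 148.5/2 = 74.26 mol.
Outlet amounts (n = n₀ + ν ξ):
  U: 1140 − 1(74.26) = 1066
  Q: 714 − 2(74.26) = 565.5
  R: 0 + 1(74.26) = 74.26
  P: 0 + 1(74.26) = 74.26

74.3 mol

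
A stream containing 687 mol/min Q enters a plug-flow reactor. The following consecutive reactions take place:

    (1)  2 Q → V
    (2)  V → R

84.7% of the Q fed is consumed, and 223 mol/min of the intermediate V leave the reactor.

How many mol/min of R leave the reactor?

67.9 mol/min

Conversion of Q: Q consumed = 2ξ₁ = 0.847 × 687 → ξ₁ = 290.9 mol/min.
V balance: n_V = 0 + 1ξ₁ − 1ξ₂ = 223 → ξ₂ = (1·290.9 − 223)/1 = 67.94 mol/min.
Outlet amounts (n = n₀ + Σ ν·ξ):
  Q: 687 − 2(290.9) = 105.1
  V: 0 + 1(290.9) − 1(67.94) = 223
  R: 0 + 1(67.94) = 67.94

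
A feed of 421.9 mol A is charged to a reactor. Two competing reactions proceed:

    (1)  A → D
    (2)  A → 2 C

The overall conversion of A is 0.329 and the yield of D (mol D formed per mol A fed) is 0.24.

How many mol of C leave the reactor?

Yield of D: 1ξ₁ / 421.9 = 0.24 → ξ₁ = 101.3 mol.
Conversion of A: 1ξ₁ + 1ξ₂ = 0.329 × 421.9 = 138.8 → ξ₂ = 37.55 mol.
Outlet amounts (n = n₀ + Σ ν·ξ):
  A: 421.9 − 1(101.3) − 1(37.55) = 283.1
  D: 0 + 1(101.3) = 101.3
  C: 0 + 2(37.55) = 75.1

75.1 mol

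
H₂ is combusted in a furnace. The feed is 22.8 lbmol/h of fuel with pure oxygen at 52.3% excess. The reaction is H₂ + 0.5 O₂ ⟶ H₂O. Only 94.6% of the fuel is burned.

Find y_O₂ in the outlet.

0.224

Stoichiometric O₂ = 0.5 × 22.8 = 11.4 lbmol/h; O₂ fed = 11.4 × 1.523 = 17.36 lbmol/h.
Fuel reacted = 0.946 × 22.8 → ξ = 21.57 lbmol/h.
Outlet (n = n₀ + ν ξ):
  H₂: 22.8 − 1(21.57) = 1.231
  O₂: 17.36 − 0.5(21.57) = 6.578
  H₂O: 0 + 1(21.57) = 21.57
Total out = 29.38 lbmol/h; y_O₂ = 6.578 / 29.38 = 0.2239.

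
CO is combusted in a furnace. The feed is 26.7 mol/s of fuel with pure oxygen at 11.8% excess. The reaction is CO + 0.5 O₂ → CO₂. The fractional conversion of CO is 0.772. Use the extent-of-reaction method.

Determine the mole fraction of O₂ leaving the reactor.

Stoichiometric O₂ = 0.5 × 26.7 = 13.35 mol/s; O₂ fed = 13.35 × 1.118 = 14.93 mol/s.
Fuel reacted = 0.772 × 26.7 → ξ = 20.61 mol/s.
Outlet (n = n₀ + ν ξ):
  CO: 26.7 − 1(20.61) = 6.088
  O₂: 14.93 − 0.5(20.61) = 4.619
  CO₂: 0 + 1(20.61) = 20.61
Total out = 31.32 mol/s; y_O₂ = 4.619 / 31.32 = 0.1475.

0.147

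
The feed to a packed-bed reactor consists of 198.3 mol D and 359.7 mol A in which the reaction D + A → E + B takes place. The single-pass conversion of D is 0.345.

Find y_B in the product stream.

D reacted = 0.345 × 198.3 = 68.41 mol; ν_D = −1, so ξ = 68.41/1 = 68.41 mol.
Outlet amounts (n = n₀ + ν ξ):
  D: 198.3 − 1(68.41) = 129.9
  A: 359.7 − 1(68.41) = 291.3
  E: 0 + 1(68.41) = 68.41
  B: 0 + 1(68.41) = 68.41
Total out = 558 mol; y_B = 68.41 / 558 = 0.1226.

0.123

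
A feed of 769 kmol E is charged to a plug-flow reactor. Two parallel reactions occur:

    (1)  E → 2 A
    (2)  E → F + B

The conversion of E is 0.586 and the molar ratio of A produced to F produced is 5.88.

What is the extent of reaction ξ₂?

ξ₂ = 114 kmol

Conversion of E: E consumed = 0.586 × 769 = 450.6 kmol = 1ξ₁ + 1ξ₂.
Selectivity: 2ξ₁ / (1ξ₂) = 5.88 → ξ₁ = 2.94 ξ₂.
Substitute: (1·2.94 + 1) ξ₂ = 450.6 → ξ₂ = 114.4 kmol, ξ₁ = 336.3 kmol.
Outlet amounts (n = n₀ + Σ ν·ξ):
  E: 769 − 1(336.3) − 1(114.4) = 318.4
  A: 0 + 2(336.3) = 672.5
  F: 0 + 1(114.4) = 114.4
  B: 0 + 1(114.4) = 114.4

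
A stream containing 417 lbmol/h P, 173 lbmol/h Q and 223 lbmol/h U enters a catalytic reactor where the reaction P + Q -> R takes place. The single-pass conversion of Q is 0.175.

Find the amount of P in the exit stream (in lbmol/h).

Q reacted = 0.175 × 173 = 30.27 lbmol/h; ν_Q = −1, so ξ = 30.27/1 = 30.27 lbmol/h.
Outlet amounts (n = n₀ + ν ξ):
  P: 417 − 1(30.27) = 386.7
  Q: 173 − 1(30.27) = 142.7
  R: 0 + 1(30.27) = 30.27
  U: 223 (inert)

387 lbmol/h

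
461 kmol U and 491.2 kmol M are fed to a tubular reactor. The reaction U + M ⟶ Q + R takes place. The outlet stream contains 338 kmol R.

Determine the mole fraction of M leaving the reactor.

For R: n = n₀ + 1ξ → 338 = 0 + 1ξ, giving ξ = 338 kmol.
Outlet amounts (n = n₀ + ν ξ):
  U: 461 − 1(338) = 123
  M: 491.2 − 1(338) = 153.2
  Q: 0 + 1(338) = 338
  R: 0 + 1(338) = 338
Total out = 952.2 kmol; y_M = 153.2 / 952.2 = 0.1609.

0.161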